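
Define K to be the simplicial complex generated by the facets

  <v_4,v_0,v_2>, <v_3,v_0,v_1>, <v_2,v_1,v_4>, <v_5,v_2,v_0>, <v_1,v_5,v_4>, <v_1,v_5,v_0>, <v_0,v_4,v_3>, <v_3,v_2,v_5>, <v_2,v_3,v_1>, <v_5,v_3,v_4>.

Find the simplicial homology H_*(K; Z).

Fix the vertex order v_0 < v_1 < v_2 < v_3 < v_4 < v_5 and write every simplex with vertices in increasing order. Then dim K = 2 and the simplices of K are:

  0-simplices (6): [v_0], [v_1], [v_2], [v_3], [v_4], [v_5]
  1-simplices (15): (15 of them)
  2-simplices (10): [v_0,v_1,v_3], [v_0,v_1,v_5], [v_0,v_2,v_4], [v_0,v_2,v_5], [v_0,v_3,v_4], [v_1,v_2,v_3], [v_1,v_2,v_4], [v_1,v_4,v_5], [v_2,v_3,v_5], [v_3,v_4,v_5]

giving chain groups C_0 ≅ Z^6, C_1 ≅ Z^15, C_2 ≅ Z^10.

Boundary ∂_1: C_1 → C_0 is given by ∂[p,q] = [q] − [p]. For instance
  ∂[v_1,v_3] = [v_3] − [v_1].
This gives a 6×15 integer matrix of rank 5; reducing to Smith normal form yields diagonal entries (1,1,1,1,1).

∂_2: C_2 → C_1 acts by ∂[p,q,r] = [q,r] − [p,r] + [p,q]. For instance
  ∂[v_1,v_4,v_5] = [v_4,v_5] − [v_1,v_5] + [v_1,v_4],
  ∂[v_0,v_2,v_5] = [v_2,v_5] − [v_0,v_5] + [v_0,v_2].
As a 15×10 matrix over Z this has rank 10, with invariant factors (1,1,1,1,1,1,1,1,1,2).

Reading off H_k = ker ∂_k / im ∂_{k+1}:

  H_0: rank C_0 − rank ∂_1 = 6 − 5 = 1, and the invariant factors of ∂_1 are all 1, so H_0 ≅ Z.
  H_1: rank ker ∂_1 − rank ∂_2 = (15 − 5) − 10 = 0, and ∂_2 has invariant factor 2 > 1, so H_1 ≅ Z_2.
  H_2: rank ker ∂_2 − rank ∂_3 = (10 − 10) − 0 = 0, and there is no ∂_3, so H_2 ≅ 0.

H_0 ≅ Z,  H_1 ≅ Z_2,  H_2 = 0.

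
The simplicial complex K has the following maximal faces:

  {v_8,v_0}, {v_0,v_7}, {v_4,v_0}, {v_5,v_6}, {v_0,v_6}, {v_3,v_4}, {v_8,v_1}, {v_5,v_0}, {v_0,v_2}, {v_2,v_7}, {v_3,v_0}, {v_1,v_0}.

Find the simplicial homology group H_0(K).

We work with the vertex ordering v_0 < v_1 < v_2 < v_3 < v_4 < v_5 < v_6 < v_7 < v_8. The simplices of K, each written with vertices in increasing order, are:

  0-simplices (9): [v_0], [v_1], [v_2], [v_3], [v_4], [v_5], [v_6], [v_7], [v_8]
  1-simplices (12): [v_0,v_1], [v_0,v_2], [v_0,v_3], [v_0,v_4], [v_0,v_5], [v_0,v_6], [v_0,v_7], [v_0,v_8], [v_1,v_8], [v_2,v_7], [v_3,v_4], [v_5,v_6]

Hence C_0 ≅ Z^9, C_1 ≅ Z^12.

The boundary map ∂_1: C_1 → C_0 is given by ∂[p,q] = [q] − [p].
The resulting 9×12 matrix has rank 8, and its Smith normal form has invariant factors (1,1,1,1,1,1,1,1).

From H_k ≅ ker(∂_k) / im(∂_{k+1}) we obtain:

  H_0: rank C_0 − rank ∂_1 = 9 − 8 = 1, and the invariant factors of ∂_1 are all 1, so H_0 = Z.

H_0 ≅ Z.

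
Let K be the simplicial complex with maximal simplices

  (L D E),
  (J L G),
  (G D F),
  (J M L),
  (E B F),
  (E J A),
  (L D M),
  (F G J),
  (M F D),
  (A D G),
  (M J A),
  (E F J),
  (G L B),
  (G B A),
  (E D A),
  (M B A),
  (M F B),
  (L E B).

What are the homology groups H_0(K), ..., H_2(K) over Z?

Fix the vertex order A < B < D < E < F < G < J < L < M and write every simplex with vertices in increasing order. Then dim K = 2 and the simplices of K are:

  0-simplices (9): A, B, D, E, F, G, J, L, M
  1-simplices (27): AB, AD, AE, AG, AJ, AM, BE, BF, BG, BL, BM, DE, DF, DG, DL, DM, EF, EJ, EL, FG, FJ, FM, GJ, GL, JL, JM, LM
  2-simplices (18): ABG, ABM, ADE, ADG, AEJ, AJM, BEF, BEL, BFM, BGL, DEL, DFG, DFM, DLM, EFJ, FGJ, GJL, JLM

Hence C_0 ≅ Z^9, C_1 ≅ Z^27, C_2 ≅ Z^18.

Boundary ∂_1: C_1 → C_0 is given by ∂[p,q] = [q] − [p].
The resulting 9×27 matrix has rank 8, and its Smith normal form has invariant factors (1,1,1,1,1,1,1,1).

Boundary ∂_2: C_2 → C_1 maps a triangle to the signed sum of its edges. For instance
  ∂ABM = BM − AM + AB,
  ∂ADE = DE − AE + AD.
As a 27×18 matrix over Z this has rank 17, with invariant factors (1,1,1,1,1,1,1,1,1,1,1,1,1,1,1,1,1).

Reading off H_k = ker ∂_k / im ∂_{k+1}:

  H_0: rank C_0 − rank ∂_1 = 9 − 8 = 1, and the invariant factors of ∂_1 are all 1, so H_0 ≅ Z.
  H_1: rank ker ∂_1 − rank ∂_2 = (27 − 8) − 17 = 2, and the invariant factors of ∂_2 are all 1, so H_1 ≅ Z^2.
  H_2: rank ker ∂_2 − rank ∂_3 = (18 − 17) − 0 = 1, and there is no ∂_3, so H_2 ≅ Z.

(K is a triangulation of the torus T^2.)

H_0 = Z,  H_1 = Z^2,  H_2 = Z.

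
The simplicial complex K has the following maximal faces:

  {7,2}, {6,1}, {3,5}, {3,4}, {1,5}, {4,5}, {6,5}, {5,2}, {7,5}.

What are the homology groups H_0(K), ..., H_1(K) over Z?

We work with the vertex ordering 1 < 2 < 3 < 4 < 5 < 6 < 7. The simplices of K, each written with vertices in increasing order, are:

  0-simplices (7): [1], [2], [3], [4], [5], [6], [7]
  1-simplices (9): [1,5], [1,6], [2,5], [2,7], [3,4], [3,5], [4,5], [5,6], [5,7]

Hence C_0 ≅ Z^7, C_1 ≅ Z^9.

∂_1: C_1 → C_0 sends each edge [p,q] (with p < q) to q − p. For instance
  ∂[5,7] = [7] − [5].
The 7×9 boundary matrix has rank 6 and Smith normal form diag(1,1,1,1,1,1).

From H_k ≅ ker(∂_k) / im(∂_{k+1}) we obtain:

  H_0: rank C_0 − rank ∂_1 = 7 − 6 = 1, and the invariant factors of ∂_1 are all 1, so H_0 ≅ Z.
  H_1: rank ker ∂_1 − rank ∂_2 = (9 − 6) − 0 = 3, and there is no ∂_2, so H_1 ≅ Z^3.

As a check, the Euler characteristic is 7 − 9 = -2, which agrees with 1 − 3 = -2.

H_0 = Z,  H_1 = Z^3.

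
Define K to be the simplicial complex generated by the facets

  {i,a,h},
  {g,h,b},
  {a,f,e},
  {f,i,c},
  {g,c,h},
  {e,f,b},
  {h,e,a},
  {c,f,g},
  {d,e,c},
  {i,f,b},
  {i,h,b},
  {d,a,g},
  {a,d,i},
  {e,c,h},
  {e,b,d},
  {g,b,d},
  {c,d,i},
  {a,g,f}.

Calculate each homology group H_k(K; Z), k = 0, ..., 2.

We work with the vertex ordering a < b < c < d < e < f < g < h < i. The simplices of K, each written with vertices in increasing order, are:

  0-simplices (9): a, b, c, d, e, f, g, h, i
  1-simplices (27): ad, ae, af, ag, ah, ai, bd, be, bf, bg, bh, bi, cd, ce, cf, cg, ch, ci, de, dg, di, ef, eh, fg, fi, gh, hi
  2-simplices (18): adg, adi, aef, aeh, afg, ahi, bde, bdg, bef, bfi, bgh, bhi, cde, cdi, ceh, cfg, cfi, cgh

giving chain groups C_0 ≅ Z^9, C_1 ≅ Z^27, C_2 ≅ Z^18.

∂_1: C_1 → C_0 sends each edge [p,q] (with p < q) to q − p.
As a 9×27 matrix over Z this has rank 8, with invariant factors (1,1,1,1,1,1,1,1).

∂_2: C_2 → C_1 maps a triangle to the signed sum of its edges. For instance
  ∂adi = di − ai + ad,
  ∂afg = fg − ag + af.
The 27×18 boundary matrix has rank 17 and Smith normal form diag(1,1,1,1,1,1,1,1,1,1,1,1,1,1,1,1,1).

Reading off H_k = ker ∂_k / im ∂_{k+1}:

  H_0: rank C_0 − rank ∂_1 = 9 − 8 = 1, and the invariant factors of ∂_1 are all 1, so H_0 = Z.
  H_1: rank ker ∂_1 − rank ∂_2 = (27 − 8) − 17 = 2, and the invariant factors of ∂_2 are all 1, so H_1 = Z^2.
  H_2: rank ker ∂_2 − rank ∂_3 = (18 − 17) − 0 = 1, and there is no ∂_3, so H_2 = Z.

H_0 ≅ Z,  H_1 ≅ Z^2,  H_2 ≅ Z.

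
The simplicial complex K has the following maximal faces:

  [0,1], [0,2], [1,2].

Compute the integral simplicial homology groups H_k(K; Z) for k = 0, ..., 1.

Order the vertices as 0 < 1 < 2. Listing each simplex with vertices in this order, K has dimension 1 with simplices:

  0-simplices (3): [0], [1], [2]
  1-simplices (3): [0,1], [0,2], [1,2]

so the chain groups are C_0 ≅ Z^3, C_1 ≅ Z^3.

Boundary ∂_1: C_1 → C_0 is given by ∂[p,q] = [q] − [p].
The resulting 3×3 matrix has rank 2, and its Smith normal form has invariant factors (1,1).

Now H_k = ker ∂_k / im ∂_{k+1}, so:

  H_0: rank C_0 − rank ∂_1 = 3 − 2 = 1, and the invariant factors of ∂_1 are all 1, so H_0 = Z.
  H_1: rank ker ∂_1 − rank ∂_2 = (3 − 2) − 0 = 1, and there is no ∂_2, so H_1 = Z.

As a check, the Euler characteristic is 3 − 3 = 0, which agrees with 1 − 1 = 0.
(K is a triangulation of the circle S^1.)

H_0 ≅ Z,  H_1 ≅ Z.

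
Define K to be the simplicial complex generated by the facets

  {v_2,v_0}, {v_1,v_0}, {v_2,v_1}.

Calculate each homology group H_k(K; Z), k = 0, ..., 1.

Take the total order v_0 < v_1 < v_2 on the vertex set. Then K (dimension 1) consists of the simplices:

  0-simplices (3): [v_0], [v_1], [v_2]
  1-simplices (3): [v_0,v_1], [v_0,v_2], [v_1,v_2]

Hence C_0 ≅ Z^3, C_1 ≅ Z^3.

The boundary map ∂_1: C_1 → C_0 is given by ∂[p,q] = [q] − [p]. For instance
  ∂[v_0,v_2] = [v_2] − [v_0].
The resulting 3×3 matrix has rank 2, and its Smith normal form has invariant factors (1,1).

Computing H_k = (kernel of ∂_k) / (image of ∂_{k+1}):

  H_0: rank C_0 − rank ∂_1 = 3 − 2 = 1, and the invariant factors of ∂_1 are all 1, so H_0 = Z.
  H_1: rank ker ∂_1 − rank ∂_2 = (3 − 2) − 0 = 1, and there is no ∂_2, so H_1 = Z.

As a check, the Euler characteristic is 3 − 3 = 0, which agrees with 1 − 1 = 0.
(K is a triangulation of the circle S^1.)

H_0 = Z,  H_1 = Z.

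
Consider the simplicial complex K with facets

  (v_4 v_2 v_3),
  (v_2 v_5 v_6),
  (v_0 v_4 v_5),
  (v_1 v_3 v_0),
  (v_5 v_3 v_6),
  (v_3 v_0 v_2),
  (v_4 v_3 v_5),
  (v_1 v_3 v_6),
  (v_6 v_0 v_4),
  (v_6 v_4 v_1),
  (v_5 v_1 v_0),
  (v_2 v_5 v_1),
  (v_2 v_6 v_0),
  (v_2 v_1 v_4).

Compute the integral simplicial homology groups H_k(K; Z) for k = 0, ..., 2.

H_0 = Z,  H_1 = Z^2,  H_2 = Z.

K has 7 vertices, 21 edges, 14 triangles.
rank ∂_0 = 0, rank ∂_1 = 6 ⇒ b_0 = 7 − 0 − 6 = 1; all invariant factors of ∂_1 are 1 so no torsion. So H_0 ≅ Z.
rank ∂_1 = 6, rank ∂_2 = 13 ⇒ b_1 = 21 − 6 − 13 = 2; all invariant factors of ∂_2 are 1 so no torsion. So H_1 ≅ Z^2.
rank ∂_2 = 13, rank ∂_3 = 0 ⇒ b_2 = 14 − 13 − 0 = 1. So H_2 ≅ Z.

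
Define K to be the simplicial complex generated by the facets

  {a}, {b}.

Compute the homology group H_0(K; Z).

H_0 ≅ Z^2.

Fix the vertex order a < b and write every simplex with vertices in increasing order. Then dim K = 0 and the simplices of K are:

  0-simplices (2): a, b

so the chain groups are C_0 ≅ Z^2.

From H_k ≅ ker(∂_k) / im(∂_{k+1}) we obtain:

  H_0: rank C_0 − rank ∂_1 = 2 − 0 = 2, and there is no ∂_1, so H_0 ≅ Z^2.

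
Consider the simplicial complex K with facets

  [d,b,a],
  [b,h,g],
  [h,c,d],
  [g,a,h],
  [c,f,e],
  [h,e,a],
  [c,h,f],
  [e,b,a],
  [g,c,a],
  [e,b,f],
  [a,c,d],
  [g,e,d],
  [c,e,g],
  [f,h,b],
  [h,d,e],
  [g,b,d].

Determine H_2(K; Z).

H_2 ≅ Z.

We work with the vertex ordering a < b < c < d < e < f < g < h. The simplices of K, each written with vertices in increasing order, are:

  0-simplices (8): a, b, c, d, e, f, g, h
  1-simplices (24): ab, ac, ad, ae, ag, ah, bd, be, bf, bg, bh, cd, ce, cf, cg, ch, de, dg, dh, ef, eg, eh, fh, gh
  2-simplices (16): abd, abe, acd, acg, aeh, agh, bdg, bef, bfh, bgh, cdh, cef, ceg, cfh, deg, deh

giving chain groups C_0 ≅ Z^8, C_1 ≅ Z^24, C_2 ≅ Z^16.

The boundary map ∂_1: C_1 → C_0 maps an edge to its endpoints' difference, ∂[p,q] = q − p. For instance
  ∂cg = g − c.
The 8×24 boundary matrix has rank 7 and Smith normal form diag(1,1,1,1,1,1,1).

Boundary ∂_2: C_2 → C_1 maps a triangle to the signed sum of its edges. For instance
  ∂cef = ef − cf + ce,
  ∂ceg = eg − cg + ce.
As a 24×16 matrix over Z this has rank 15, with invariant factors (1,1,1,1,1,1,1,1,1,1,1,1,1,1,1).

From H_k ≅ ker(∂_k) / im(∂_{k+1}) we obtain:

  H_2: rank ker ∂_2 − rank ∂_3 = (16 − 15) − 0 = 1, and there is no ∂_3, so H_2 = Z.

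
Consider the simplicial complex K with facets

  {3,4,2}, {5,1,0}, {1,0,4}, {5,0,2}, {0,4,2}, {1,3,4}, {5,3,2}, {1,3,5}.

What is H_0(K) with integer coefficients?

Fix the vertex order 0 < 1 < 2 < 3 < 4 < 5 and write every simplex with vertices in increasing order. Then dim K = 2 and the simplices of K are:

  0-simplices (6): [0], [1], [2], [3], [4], [5]
  1-simplices (12): [0,1], [0,2], [0,4], [0,5], [1,3], [1,4], [1,5], [2,3], [2,4], [2,5], [3,4], [3,5]
  2-simplices (8): [0,1,4], [0,1,5], [0,2,4], [0,2,5], [1,3,4], [1,3,5], [2,3,4], [2,3,5]

giving chain groups C_0 ≅ Z^6, C_1 ≅ Z^12, C_2 ≅ Z^8.

Boundary ∂_1: C_1 → C_0 sends each edge [p,q] (with p < q) to q − p. For instance
  ∂[1,3] = [3] − [1].
As a 6×12 matrix over Z this has rank 5, with invariant factors (1,1,1,1,1).

Boundary ∂_2: C_2 → C_1 maps a triangle to the signed sum of its edges. For instance
  ∂[2,3,4] = [3,4] − [2,4] + [2,3],
  ∂[0,2,5] = [2,5] − [0,5] + [0,2].
The 12×8 boundary matrix has rank 7 and Smith normal form diag(1,1,1,1,1,1,1).

Reading off H_k = ker ∂_k / im ∂_{k+1}:

  H_0: rank C_0 − rank ∂_1 = 6 − 5 = 1, and the invariant factors of ∂_1 are all 1, so H_0 = Z.

H_0 = Z.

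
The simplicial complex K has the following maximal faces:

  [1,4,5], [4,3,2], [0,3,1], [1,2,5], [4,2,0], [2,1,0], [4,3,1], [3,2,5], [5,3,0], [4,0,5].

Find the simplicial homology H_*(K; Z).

H_0 ≅ Z,  H_1 ≅ Z/2Z,  H_2 = 0.

Take the total order 0 < 1 < 2 < 3 < 4 < 5 on the vertex set. Then K (dimension 2) consists of the simplices:

  0-simplices (6): [0], [1], [2], [3], [4], [5]
  1-simplices (15): [0,1], [0,2], [0,3], [0,4], [0,5], [1,2], [1,3], [1,4], [1,5], [2,3], [2,4], [2,5], [3,4], [3,5], [4,5]
  2-simplices (10): [0,1,2], [0,1,3], [0,2,4], [0,3,5], [0,4,5], [1,2,5], [1,3,4], [1,4,5], [2,3,4], [2,3,5]

so the chain groups are C_0 ≅ Z^6, C_1 ≅ Z^15, C_2 ≅ Z^10.

The boundary map ∂_1: C_1 → C_0 is given by ∂[p,q] = [q] − [p]. For instance
  ∂[1,3] = [3] − [1].
The 6×15 boundary matrix has rank 5 and Smith normal form diag(1,1,1,1,1).

The boundary map ∂_2: C_2 → C_1 acts by ∂[p,q,r] = [q,r] − [p,r] + [p,q]. For instance
  ∂[0,1,2] = [1,2] − [0,2] + [0,1],
  ∂[1,2,5] = [2,5] − [1,5] + [1,2].
The 15×10 boundary matrix has rank 10 and Smith normal form diag(1,1,1,1,1,1,1,1,1,2).

Reading off H_k = ker ∂_k / im ∂_{k+1}:

  H_0: rank C_0 − rank ∂_1 = 6 − 5 = 1, and the invariant factors of ∂_1 are all 1, so H_0 ≅ Z.
  H_1: rank ker ∂_1 − rank ∂_2 = (15 − 5) − 10 = 0, and ∂_2 has invariant factor 2 > 1, so H_1 ≅ Z/2Z.
  H_2: rank ker ∂_2 − rank ∂_3 = (10 − 10) − 0 = 0, and there is no ∂_3, so H_2 ≅ 0.

As a check, the Euler characteristic is 6 − 15 + 10 = 1, which agrees with 1 − 0 + 0 = 1.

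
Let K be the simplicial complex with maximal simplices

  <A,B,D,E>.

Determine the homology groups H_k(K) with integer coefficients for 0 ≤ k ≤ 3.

H_0 = Z,  H_1 = 0,  H_2 = 0,  H_3 = 0.

Take the total order A < B < D < E on the vertex set. Then K (dimension 3) consists of the simplices:

  0-simplices (4): A, B, D, E
  1-simplices (6): AB, AD, AE, BD, BE, DE
  2-simplices (4): ABD, ABE, ADE, BDE
  3-simplices (1): ABDE

Hence C_0 ≅ Z^4, C_1 ≅ Z^6, C_2 ≅ Z^4, C_3 ≅ Z^1.

The boundary map ∂_1: C_1 → C_0 maps an edge to its endpoints' difference, ∂[p,q] = q − p. For instance
  ∂AE = E − A.
The resulting 4×6 matrix has rank 3, and its Smith normal form has invariant factors (1,1,1).

Boundary ∂_2: C_2 → C_1 sends each 2-simplex [p,q,r] to [q,r] − [p,r] + [p,q]. For instance
  ∂ABD = BD − AD + AB,
  ∂ADE = DE − AE + AD.
This gives a 6×4 integer matrix of rank 3; reducing to Smith normal form yields diagonal entries (1,1,1).

∂_3: C_3 → C_2 sends each 3-simplex σ to the alternating sum Σ_i (−1)^i (σ with its i-th vertex removed). For instance
  ∂ABDE = BDE − ADE + ABE − ABD.
This gives a 4×1 integer matrix of rank 1; reducing to Smith normal form yields diagonal entries (1).

From H_k ≅ ker(∂_k) / im(∂_{k+1}) we obtain:

  H_0: rank C_0 − rank ∂_1 = 4 − 3 = 1, and the invariant factors of ∂_1 are all 1, so H_0 ≅ Z.
  H_1: rank ker ∂_1 − rank ∂_2 = (6 − 3) − 3 = 0, and the invariant factors of ∂_2 are all 1, so H_1 ≅ 0.
  H_2: rank ker ∂_2 − rank ∂_3 = (4 − 3) − 1 = 0, and the invariant factors of ∂_3 are all 1, so H_2 ≅ 0.
  H_3: rank ker ∂_3 − rank ∂_4 = (1 − 1) − 0 = 0, and there is no ∂_4, so H_3 ≅ 0.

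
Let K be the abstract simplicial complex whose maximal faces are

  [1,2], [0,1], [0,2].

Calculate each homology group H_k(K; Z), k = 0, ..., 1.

Take the total order 0 < 1 < 2 on the vertex set. Then K (dimension 1) consists of the simplices:

  0-simplices (3): [0], [1], [2]
  1-simplices (3): [0,1], [0,2], [1,2]

giving chain groups C_0 ≅ Z^3, C_1 ≅ Z^3.

Boundary ∂_1: C_1 → C_0 maps an edge to its endpoints' difference, ∂[p,q] = q − p. For instance
  ∂[0,2] = [2] − [0].
This gives a 3×3 integer matrix of rank 2; reducing to Smith normal form yields diagonal entries (1,1).

Reading off H_k = ker ∂_k / im ∂_{k+1}:

  H_0: rank C_0 − rank ∂_1 = 3 − 2 = 1, and the invariant factors of ∂_1 are all 1, so H_0 ≅ Z.
  H_1: rank ker ∂_1 − rank ∂_2 = (3 − 2) − 0 = 1, and there is no ∂_2, so H_1 ≅ Z.

As a check, the Euler characteristic is 3 − 3 = 0, which agrees with 1 − 1 = 0.

H_0 ≅ Z,  H_1 ≅ Z.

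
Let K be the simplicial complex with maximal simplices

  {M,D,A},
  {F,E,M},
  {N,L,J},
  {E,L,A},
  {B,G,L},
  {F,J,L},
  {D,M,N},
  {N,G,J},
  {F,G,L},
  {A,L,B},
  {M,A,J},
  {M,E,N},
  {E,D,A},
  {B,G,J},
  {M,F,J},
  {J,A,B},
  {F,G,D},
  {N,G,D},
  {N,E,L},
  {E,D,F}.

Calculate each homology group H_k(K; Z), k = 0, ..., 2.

H_0 ≅ Z,  H_1 ≅ Z ⊕ Z_2,  H_2 = 0.

Order the vertices as A < B < D < E < F < G < J < L < M < N. Listing each simplex with vertices in this order, K has dimension 2 with simplices:

  0-simplices (10): A, B, D, E, F, G, J, L, M, N
  1-simplices (30): AB, AD, AE, AJ, AL, AM, BG, BJ, BL, DE, DF, DG, DM, DN, EF, EL, EM, EN, FG, FJ, FL, FM, GJ, GL, GN, JL, JM, JN, LN, MN
  2-simplices (20): ABJ, ABL, ADE, ADM, AEL, AJM, BGJ, BGL, DEF, DFG, DGN, DMN, EFM, ELN, EMN, FGL, FJL, FJM, GJN, JLN

giving chain groups C_0 ≅ Z^10, C_1 ≅ Z^30, C_2 ≅ Z^20.

The boundary map ∂_1: C_1 → C_0 sends each edge [p,q] (with p < q) to q − p. For instance
  ∂EM = M − E.
The resulting 10×30 matrix has rank 9, and its Smith normal form has invariant factors (1,1,1,1,1,1,1,1,1).

∂_2: C_2 → C_1 acts by ∂[p,q,r] = [q,r] − [p,r] + [p,q]. For instance
  ∂JLN = LN − JN + JL,
  ∂FJM = JM − FM + FJ.
The 30×20 boundary matrix has rank 20 and Smith normal form diag(1,1,1,1,1,1,1,1,1,1,1,1,1,1,1,1,1,1,1,2).

Now H_k = ker ∂_k / im ∂_{k+1}, so:

  H_0: rank C_0 − rank ∂_1 = 10 − 9 = 1, and the invariant factors of ∂_1 are all 1, so H_0 ≅ Z.
  H_1: rank ker ∂_1 − rank ∂_2 = (30 − 9) − 20 = 1, and ∂_2 has invariant factor 2 > 1, so H_1 ≅ Z ⊕ Z_2.
  H_2: rank ker ∂_2 − rank ∂_3 = (20 − 20) − 0 = 0, and there is no ∂_3, so H_2 ≅ 0.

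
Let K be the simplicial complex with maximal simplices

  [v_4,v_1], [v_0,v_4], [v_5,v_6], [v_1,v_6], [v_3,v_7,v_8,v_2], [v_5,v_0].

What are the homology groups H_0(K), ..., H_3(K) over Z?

Order the vertices as v_0 < v_1 < v_2 < v_3 < v_4 < v_5 < v_6 < v_7 < v_8. Listing each simplex with vertices in this order, K has dimension 3 with simplices:

  0-simplices (9): [v_0], [v_1], [v_2], [v_3], [v_4], [v_5], [v_6], [v_7], [v_8]
  1-simplices (11): [v_0,v_4], [v_0,v_5], [v_1,v_4], [v_1,v_6], [v_2,v_3], [v_2,v_7], [v_2,v_8], [v_3,v_7], [v_3,v_8], [v_5,v_6], [v_7,v_8]
  2-simplices (4): [v_2,v_3,v_7], [v_2,v_3,v_8], [v_2,v_7,v_8], [v_3,v_7,v_8]
  3-simplices (1): [v_2,v_3,v_7,v_8]

giving chain groups C_0 ≅ Z^9, C_1 ≅ Z^11, C_2 ≅ Z^4, C_3 ≅ Z^1.

Boundary ∂_1: C_1 → C_0 sends each edge [p,q] (with p < q) to q − p.
As a 9×11 matrix over Z this has rank 7, with invariant factors (1,1,1,1,1,1,1).

Boundary ∂_2: C_2 → C_1 sends each 2-simplex [p,q,r] to [q,r] − [p,r] + [p,q]. For instance
  ∂[v_2,v_7,v_8] = [v_7,v_8] − [v_2,v_8] + [v_2,v_7],
  ∂[v_2,v_3,v_7] = [v_3,v_7] − [v_2,v_7] + [v_2,v_3].
This gives a 11×4 integer matrix of rank 3; reducing to Smith normal form yields diagonal entries (1,1,1).

The boundary map ∂_3: C_3 → C_2 sends each 3-simplex σ to the alternating sum Σ_i (−1)^i (σ with its i-th vertex removed). For instance
  ∂[v_2,v_3,v_7,v_8] = [v_3,v_7,v_8] − [v_2,v_7,v_8] + [v_2,v_3,v_8] − [v_2,v_3,v_7].
This gives a 4×1 integer matrix of rank 1; reducing to Smith normal form yields diagonal entries (1).

Now H_k = ker ∂_k / im ∂_{k+1}, so:

  H_0: rank C_0 − rank ∂_1 = 9 − 7 = 2, and the invariant factors of ∂_1 are all 1, so H_0 ≅ Z^2.
  H_1: rank ker ∂_1 − rank ∂_2 = (11 − 7) − 3 = 1, and the invariant factors of ∂_2 are all 1, so H_1 ≅ Z.
  H_2: rank ker ∂_2 − rank ∂_3 = (4 − 3) − 1 = 0, and the invariant factors of ∂_3 are all 1, so H_2 ≅ 0.
  H_3: rank ker ∂_3 − rank ∂_4 = (1 − 1) − 0 = 0, and there is no ∂_4, so H_3 ≅ 0.

H_0 ≅ Z^2,  H_1 ≅ Z,  H_2 = 0,  H_3 = 0.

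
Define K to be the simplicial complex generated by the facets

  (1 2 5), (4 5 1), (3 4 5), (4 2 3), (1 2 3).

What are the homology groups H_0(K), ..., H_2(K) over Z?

H_0 = Z,  H_1 = Z,  H_2 = 0.

K has 5 vertices, 10 edges, 5 triangles.
rank ∂_0 = 0, rank ∂_1 = 4 ⇒ b_0 = 5 − 0 − 4 = 1; all invariant factors of ∂_1 are 1 so no torsion. So H_0 ≅ Z.
rank ∂_1 = 4, rank ∂_2 = 5 ⇒ b_1 = 10 − 4 − 5 = 1; all invariant factors of ∂_2 are 1 so no torsion. So H_1 ≅ Z.
rank ∂_2 = 5, rank ∂_3 = 0 ⇒ b_2 = 5 − 5 − 0 = 0. So H_2 ≅ 0.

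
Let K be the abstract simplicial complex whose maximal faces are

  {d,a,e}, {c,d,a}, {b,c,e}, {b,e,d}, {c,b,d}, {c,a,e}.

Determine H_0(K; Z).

H_0 ≅ Z.

Take the total order a < b < c < d < e on the vertex set. Then K (dimension 2) consists of the simplices:

  0-simplices (5): a, b, c, d, e
  1-simplices (9): ac, ad, ae, bc, bd, be, cd, ce, de
  2-simplices (6): acd, ace, ade, bcd, bce, bde

so the chain groups are C_0 ≅ Z^5, C_1 ≅ Z^9, C_2 ≅ Z^6.

∂_1: C_1 → C_0 sends each edge [p,q] (with p < q) to q − p.
The 5×9 boundary matrix has rank 4 and Smith normal form diag(1,1,1,1).

The boundary map ∂_2: C_2 → C_1 acts by ∂[p,q,r] = [q,r] − [p,r] + [p,q]. For instance
  ∂acd = cd − ad + ac,
  ∂ade = de − ae + ad.
The resulting 9×6 matrix has rank 5, and its Smith normal form has invariant factors (1,1,1,1,1).

Computing H_k = (kernel of ∂_k) / (image of ∂_{k+1}):

  H_0: rank C_0 − rank ∂_1 = 5 − 4 = 1, and the invariant factors of ∂_1 are all 1, so H_0 = Z.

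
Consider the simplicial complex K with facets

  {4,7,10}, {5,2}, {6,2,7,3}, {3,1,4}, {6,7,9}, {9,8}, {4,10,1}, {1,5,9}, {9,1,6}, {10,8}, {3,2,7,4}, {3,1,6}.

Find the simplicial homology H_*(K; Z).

Take the total order 1 < 2 < 3 < 4 < 5 < 6 < 7 < 8 < 9 < 10 on the vertex set. Then K (dimension 3) consists of the simplices:

  0-simplices (10): [1], [2], [3], [4], [5], [6], [7], [8], [9], [10]
  1-simplices (23): (23 of them)
  2-simplices (14): [1,3,4], [1,3,6], [1,4,10], [1,5,9], [1,6,9], [2,3,4], [2,3,6], [2,3,7], [2,4,7], [2,6,7], [3,4,7], [3,6,7], [4,7,10], [6,7,9]
  3-simplices (2): [2,3,4,7], [2,3,6,7]

Hence C_0 ≅ Z^10, C_1 ≅ Z^23, C_2 ≅ Z^14, C_3 ≅ Z^2.

The boundary map ∂_1: C_1 → C_0 is given by ∂[p,q] = [q] − [p].
As a 10×23 matrix over Z this has rank 9, with invariant factors (1,1,1,1,1,1,1,1,1).

The boundary map ∂_2: C_2 → C_1 acts by ∂[p,q,r] = [q,r] − [p,r] + [p,q]. For instance
  ∂[2,6,7] = [6,7] − [2,7] + [2,6],
  ∂[4,7,10] = [7,10] − [4,10] + [4,7].
The resulting 23×14 matrix has rank 12, and its Smith normal form has invariant factors (1,1,1,1,1,1,1,1,1,1,1,1).

Boundary ∂_3: C_3 → C_2 sends each 3-simplex σ to the alternating sum Σ_i (−1)^i (σ with its i-th vertex removed). For instance
  ∂[2,3,4,7] = [3,4,7] − [2,4,7] + [2,3,7] − [2,3,4],
  ∂[2,3,6,7] = [3,6,7] − [2,6,7] + [2,3,7] − [2,3,6].
The resulting 14×2 matrix has rank 2, and its Smith normal form has invariant factors (1,1).

From H_k ≅ ker(∂_k) / im(∂_{k+1}) we obtain:

  H_0: rank C_0 − rank ∂_1 = 10 − 9 = 1, and the invariant factors of ∂_1 are all 1, so H_0 ≅ Z.
  H_1: rank ker ∂_1 − rank ∂_2 = (23 − 9) − 12 = 2, and the invariant factors of ∂_2 are all 1, so H_1 ≅ Z^2.
  H_2: rank ker ∂_2 − rank ∂_3 = (14 − 12) − 2 = 0, and the invariant factors of ∂_3 are all 1, so H_2 ≅ 0.
  H_3: rank ker ∂_3 − rank ∂_4 = (2 − 2) − 0 = 0, and there is no ∂_4, so H_3 ≅ 0.

As a check, the Euler characteristic is 10 − 23 + 14 − 2 = -1, which agrees with 1 − 2 + 0 − 0 = -1.

H_0 ≅ Z,  H_1 ≅ Z^2,  H_2 = 0,  H_3 = 0.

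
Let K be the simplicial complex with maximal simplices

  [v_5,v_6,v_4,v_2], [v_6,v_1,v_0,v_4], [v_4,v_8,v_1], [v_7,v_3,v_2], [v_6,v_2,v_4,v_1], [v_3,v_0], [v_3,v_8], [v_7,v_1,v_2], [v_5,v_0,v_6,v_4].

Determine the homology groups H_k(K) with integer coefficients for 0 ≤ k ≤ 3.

H_0 ≅ Z,  H_1 ≅ Z^2,  H_2 = 0,  H_3 = 0.

Take the total order v_0 < v_1 < v_2 < v_3 < v_4 < v_5 < v_6 < v_7 < v_8 on the vertex set. Then K (dimension 3) consists of the simplices:

  0-simplices (9): [v_0], [v_1], [v_2], [v_3], [v_4], [v_5], [v_6], [v_7], [v_8]
  1-simplices (21): (21 of them)
  2-simplices (15): (15 of them)
  3-simplices (4): [v_0,v_1,v_4,v_6], [v_0,v_4,v_5,v_6], [v_1,v_2,v_4,v_6], [v_2,v_4,v_5,v_6]

giving chain groups C_0 ≅ Z^9, C_1 ≅ Z^21, C_2 ≅ Z^15, C_3 ≅ Z^4.

∂_1: C_1 → C_0 is given by ∂[p,q] = [q] − [p]. For instance
  ∂[v_0,v_5] = [v_5] − [v_0].
This gives a 9×21 integer matrix of rank 8; reducing to Smith normal form yields diagonal entries (1,1,1,1,1,1,1,1).

∂_2: C_2 → C_1 sends each 2-simplex [p,q,r] to [q,r] − [p,r] + [p,q]. For instance
  ∂[v_2,v_3,v_7] = [v_3,v_7] − [v_2,v_7] + [v_2,v_3],
  ∂[v_0,v_5,v_6] = [v_5,v_6] − [v_0,v_6] + [v_0,v_5].
The resulting 21×15 matrix has rank 11, and its Smith normal form has invariant factors (1,1,1,1,1,1,1,1,1,1,1).

∂_3: C_3 → C_2 sends each 3-simplex σ to the alternating sum Σ_i (−1)^i (σ with its i-th vertex removed). For instance
  ∂[v_0,v_4,v_5,v_6] = [v_4,v_5,v_6] − [v_0,v_5,v_6] + [v_0,v_4,v_6] − [v_0,v_4,v_5],
  ∂[v_2,v_4,v_5,v_6] = [v_4,v_5,v_6] − [v_2,v_5,v_6] + [v_2,v_4,v_6] − [v_2,v_4,v_5].
As a 15×4 matrix over Z this has rank 4, with invariant factors (1,1,1,1).

Reading off H_k = ker ∂_k / im ∂_{k+1}:

  H_0: rank C_0 − rank ∂_1 = 9 − 8 = 1, and the invariant factors of ∂_1 are all 1, so H_0 ≅ Z.
  H_1: rank ker ∂_1 − rank ∂_2 = (21 − 8) − 11 = 2, and the invariant factors of ∂_2 are all 1, so H_1 ≅ Z^2.
  H_2: rank ker ∂_2 − rank ∂_3 = (15 − 11) − 4 = 0, and the invariant factors of ∂_3 are all 1, so H_2 ≅ 0.
  H_3: rank ker ∂_3 − rank ∂_4 = (4 − 4) − 0 = 0, and there is no ∂_4, so H_3 ≅ 0.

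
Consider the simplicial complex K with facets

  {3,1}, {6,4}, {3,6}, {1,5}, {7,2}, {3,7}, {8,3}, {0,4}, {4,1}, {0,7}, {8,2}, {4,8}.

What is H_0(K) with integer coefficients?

H_0 = Z.

Take the total order 0 < 1 < 2 < 3 < 4 < 5 < 6 < 7 < 8 on the vertex set. Then K (dimension 1) consists of the simplices:

  0-simplices (9): [0], [1], [2], [3], [4], [5], [6], [7], [8]
  1-simplices (12): [0,4], [0,7], [1,3], [1,4], [1,5], [2,7], [2,8], [3,6], [3,7], [3,8], [4,6], [4,8]

giving chain groups C_0 ≅ Z^9, C_1 ≅ Z^12.

∂_1: C_1 → C_0 maps an edge to its endpoints' difference, ∂[p,q] = q − p.
The 9×12 boundary matrix has rank 8 and Smith normal form diag(1,1,1,1,1,1,1,1).

Reading off H_k = ker ∂_k / im ∂_{k+1}:

  H_0: rank C_0 − rank ∂_1 = 9 − 8 = 1, and the invariant factors of ∂_1 are all 1, so H_0 = Z.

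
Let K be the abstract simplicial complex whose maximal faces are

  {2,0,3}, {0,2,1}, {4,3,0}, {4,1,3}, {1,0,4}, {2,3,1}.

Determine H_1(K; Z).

Order the vertices as 0 < 1 < 2 < 3 < 4. Listing each simplex with vertices in this order, K has dimension 2 with simplices:

  0-simplices (5): [0], [1], [2], [3], [4]
  1-simplices (9): [0,1], [0,2], [0,3], [0,4], [1,2], [1,3], [1,4], [2,3], [3,4]
  2-simplices (6): [0,1,2], [0,1,4], [0,2,3], [0,3,4], [1,2,3], [1,3,4]

so the chain groups are C_0 ≅ Z^5, C_1 ≅ Z^9, C_2 ≅ Z^6.

Boundary ∂_1: C_1 → C_0 is given by ∂[p,q] = [q] − [p].
This gives a 5×9 integer matrix of rank 4; reducing to Smith normal form yields diagonal entries (1,1,1,1).

Boundary ∂_2: C_2 → C_1 sends each 2-simplex [p,q,r] to [q,r] − [p,r] + [p,q]. For instance
  ∂[0,3,4] = [3,4] − [0,4] + [0,3],
  ∂[0,1,4] = [1,4] − [0,4] + [0,1].
The resulting 9×6 matrix has rank 5, and its Smith normal form has invariant factors (1,1,1,1,1).

From H_k ≅ ker(∂_k) / im(∂_{k+1}) we obtain:

  H_1: rank ker ∂_1 − rank ∂_2 = (9 − 4) − 5 = 0, and the invariant factors of ∂_2 are all 1, so H_1 = 0.

H_1 ≅ 0.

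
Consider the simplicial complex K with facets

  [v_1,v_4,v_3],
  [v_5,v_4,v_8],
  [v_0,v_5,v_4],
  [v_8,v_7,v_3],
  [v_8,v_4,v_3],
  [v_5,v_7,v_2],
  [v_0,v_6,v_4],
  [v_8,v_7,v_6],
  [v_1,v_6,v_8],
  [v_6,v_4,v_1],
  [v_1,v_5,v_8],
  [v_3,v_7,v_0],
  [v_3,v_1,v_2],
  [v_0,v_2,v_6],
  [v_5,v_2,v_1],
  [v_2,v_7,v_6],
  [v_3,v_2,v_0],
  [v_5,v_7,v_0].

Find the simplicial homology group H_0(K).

H_0 ≅ Z.

We work with the vertex ordering v_0 < v_1 < v_2 < v_3 < v_4 < v_5 < v_6 < v_7 < v_8. The simplices of K, each written with vertices in increasing order, are:

  0-simplices (9): [v_0], [v_1], [v_2], [v_3], [v_4], [v_5], [v_6], [v_7], [v_8]
  1-simplices (27): (27 of them)
  2-simplices (18): (18 of them)

giving chain groups C_0 ≅ Z^9, C_1 ≅ Z^27, C_2 ≅ Z^18.

Boundary ∂_1: C_1 → C_0 maps an edge to its endpoints' difference, ∂[p,q] = q − p.
The resulting 9×27 matrix has rank 8, and its Smith normal form has invariant factors (1,1,1,1,1,1,1,1).

The boundary map ∂_2: C_2 → C_1 acts by ∂[p,q,r] = [q,r] − [p,r] + [p,q]. For instance
  ∂[v_1,v_2,v_3] = [v_2,v_3] − [v_1,v_3] + [v_1,v_2],
  ∂[v_0,v_2,v_3] = [v_2,v_3] − [v_0,v_3] + [v_0,v_2].
The resulting 27×18 matrix has rank 18, and its Smith normal form has invariant factors (1,1,1,1,1,1,1,1,1,1,1,1,1,1,1,1,1,2).

Computing H_k = (kernel of ∂_k) / (image of ∂_{k+1}):

  H_0: rank C_0 − rank ∂_1 = 9 − 8 = 1, and the invariant factors of ∂_1 are all 1, so H_0 = Z.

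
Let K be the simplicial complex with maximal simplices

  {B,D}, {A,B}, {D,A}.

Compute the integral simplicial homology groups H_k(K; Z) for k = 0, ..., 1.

H_0 = Z,  H_1 = Z.

Order the vertices as A < B < D. Listing each simplex with vertices in this order, K has dimension 1 with simplices:

  0-simplices (3): A, B, D
  1-simplices (3): AB, AD, BD

so the chain groups are C_0 ≅ Z^3, C_1 ≅ Z^3.

∂_1: C_1 → C_0 is given by ∂[p,q] = [q] − [p].
The resulting 3×3 matrix has rank 2, and its Smith normal form has invariant factors (1,1).

From H_k ≅ ker(∂_k) / im(∂_{k+1}) we obtain:

  H_0: rank C_0 − rank ∂_1 = 3 − 2 = 1, and the invariant factors of ∂_1 are all 1, so H_0 ≅ Z.
  H_1: rank ker ∂_1 − rank ∂_2 = (3 − 2) − 0 = 1, and there is no ∂_2, so H_1 ≅ Z.

As a check, the Euler characteristic is 3 − 3 = 0, which agrees with 1 − 1 = 0.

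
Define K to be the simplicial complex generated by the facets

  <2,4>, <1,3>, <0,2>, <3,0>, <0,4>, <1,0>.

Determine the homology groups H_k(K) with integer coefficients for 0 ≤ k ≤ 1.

We work with the vertex ordering 0 < 1 < 2 < 3 < 4. The simplices of K, each written with vertices in increasing order, are:

  0-simplices (5): [0], [1], [2], [3], [4]
  1-simplices (6): [0,1], [0,2], [0,3], [0,4], [1,3], [2,4]

Hence C_0 ≅ Z^5, C_1 ≅ Z^6.

The boundary map ∂_1: C_1 → C_0 is given by ∂[p,q] = [q] − [p].
The 5×6 boundary matrix has rank 4 and Smith normal form diag(1,1,1,1).

Computing H_k = (kernel of ∂_k) / (image of ∂_{k+1}):

  H_0: rank C_0 − rank ∂_1 = 5 − 4 = 1, and the invariant factors of ∂_1 are all 1, so H_0 ≅ Z.
  H_1: rank ker ∂_1 − rank ∂_2 = (6 − 4) − 0 = 2, and there is no ∂_2, so H_1 ≅ Z^2.

(K is a triangulation of a wedge of 2 circles.)

H_0 = Z,  H_1 = Z^2.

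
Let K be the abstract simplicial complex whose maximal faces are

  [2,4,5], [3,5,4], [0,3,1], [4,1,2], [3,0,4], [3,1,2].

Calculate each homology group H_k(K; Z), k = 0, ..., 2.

We work with the vertex ordering 0 < 1 < 2 < 3 < 4 < 5. The simplices of K, each written with vertices in increasing order, are:

  0-simplices (6): [0], [1], [2], [3], [4], [5]
  1-simplices (12): [0,1], [0,3], [0,4], [1,2], [1,3], [1,4], [2,3], [2,4], [2,5], [3,4], [3,5], [4,5]
  2-simplices (6): [0,1,3], [0,3,4], [1,2,3], [1,2,4], [2,4,5], [3,4,5]

giving chain groups C_0 ≅ Z^6, C_1 ≅ Z^12, C_2 ≅ Z^6.

The boundary map ∂_1: C_1 → C_0 maps an edge to its endpoints' difference, ∂[p,q] = q − p. For instance
  ∂[1,3] = [3] − [1].
This gives a 6×12 integer matrix of rank 5; reducing to Smith normal form yields diagonal entries (1,1,1,1,1).

Boundary ∂_2: C_2 → C_1 sends each 2-simplex [p,q,r] to [q,r] − [p,r] + [p,q]. For instance
  ∂[0,3,4] = [3,4] − [0,4] + [0,3],
  ∂[2,4,5] = [4,5] − [2,5] + [2,4].
As a 12×6 matrix over Z this has rank 6, with invariant factors (1,1,1,1,1,1).

From H_k ≅ ker(∂_k) / im(∂_{k+1}) we obtain:

  H_0: rank C_0 − rank ∂_1 = 6 − 5 = 1, and the invariant factors of ∂_1 are all 1, so H_0 ≅ Z.
  H_1: rank ker ∂_1 − rank ∂_2 = (12 − 5) − 6 = 1, and the invariant factors of ∂_2 are all 1, so H_1 ≅ Z.
  H_2: rank ker ∂_2 − rank ∂_3 = (6 − 6) − 0 = 0, and there is no ∂_3, so H_2 ≅ 0.

H_0 ≅ Z,  H_1 ≅ Z,  H_2 = 0.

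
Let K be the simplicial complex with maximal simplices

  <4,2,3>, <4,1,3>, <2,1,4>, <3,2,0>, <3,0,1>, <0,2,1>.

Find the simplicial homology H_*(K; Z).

Order the vertices as 0 < 1 < 2 < 3 < 4. Listing each simplex with vertices in this order, K has dimension 2 with simplices:

  0-simplices (5): [0], [1], [2], [3], [4]
  1-simplices (9): [0,1], [0,2], [0,3], [1,2], [1,3], [1,4], [2,3], [2,4], [3,4]
  2-simplices (6): [0,1,2], [0,1,3], [0,2,3], [1,2,4], [1,3,4], [2,3,4]

so the chain groups are C_0 ≅ Z^5, C_1 ≅ Z^9, C_2 ≅ Z^6.

∂_1: C_1 → C_0 maps an edge to its endpoints' difference, ∂[p,q] = q − p. For instance
  ∂[3,4] = [4] − [3].
The 5×9 boundary matrix has rank 4 and Smith normal form diag(1,1,1,1).

∂_2: C_2 → C_1 acts by ∂[p,q,r] = [q,r] − [p,r] + [p,q]. For instance
  ∂[1,3,4] = [3,4] − [1,4] + [1,3],
  ∂[0,2,3] = [2,3] − [0,3] + [0,2].
As a 9×6 matrix over Z this has rank 5, with invariant factors (1,1,1,1,1).

From H_k ≅ ker(∂_k) / im(∂_{k+1}) we obtain:

  H_0: rank C_0 − rank ∂_1 = 5 − 4 = 1, and the invariant factors of ∂_1 are all 1, so H_0 = Z.
  H_1: rank ker ∂_1 − rank ∂_2 = (9 − 4) − 5 = 0, and the invariant factors of ∂_2 are all 1, so H_1 = 0.
  H_2: rank ker ∂_2 − rank ∂_3 = (6 − 5) − 0 = 1, and there is no ∂_3, so H_2 = Z.

(K is a triangulation of the 2-sphere S^2.)

H_0 ≅ Z,  H_1 = 0,  H_2 ≅ Z.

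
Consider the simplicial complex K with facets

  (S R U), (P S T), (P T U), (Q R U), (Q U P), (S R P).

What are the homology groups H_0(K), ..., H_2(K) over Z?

H_0 = Z,  H_1 = Z,  H_2 = 0.

Order the vertices as P < Q < R < S < T < U. Listing each simplex with vertices in this order, K has dimension 2 with simplices:

  0-simplices (6): P, Q, R, S, T, U
  1-simplices (12): PQ, PR, PS, PT, PU, QR, QU, RS, RU, ST, SU, TU
  2-simplices (6): PQU, PRS, PST, PTU, QRU, RSU

giving chain groups C_0 ≅ Z^6, C_1 ≅ Z^12, C_2 ≅ Z^6.

The boundary map ∂_1: C_1 → C_0 sends each edge [p,q] (with p < q) to q − p.
This gives a 6×12 integer matrix of rank 5; reducing to Smith normal form yields diagonal entries (1,1,1,1,1).

The boundary map ∂_2: C_2 → C_1 maps a triangle to the signed sum of its edges. For instance
  ∂QRU = RU − QU + QR,
  ∂PST = ST − PT + PS.
The 12×6 boundary matrix has rank 6 and Smith normal form diag(1,1,1,1,1,1).

Computing H_k = (kernel of ∂_k) / (image of ∂_{k+1}):

  H_0: rank C_0 − rank ∂_1 = 6 − 5 = 1, and the invariant factors of ∂_1 are all 1, so H_0 = Z.
  H_1: rank ker ∂_1 − rank ∂_2 = (12 − 5) − 6 = 1, and the invariant factors of ∂_2 are all 1, so H_1 = Z.
  H_2: rank ker ∂_2 − rank ∂_3 = (6 − 6) − 0 = 0, and there is no ∂_3, so H_2 = 0.

(K is a triangulation of the cylinder S^1 x I.)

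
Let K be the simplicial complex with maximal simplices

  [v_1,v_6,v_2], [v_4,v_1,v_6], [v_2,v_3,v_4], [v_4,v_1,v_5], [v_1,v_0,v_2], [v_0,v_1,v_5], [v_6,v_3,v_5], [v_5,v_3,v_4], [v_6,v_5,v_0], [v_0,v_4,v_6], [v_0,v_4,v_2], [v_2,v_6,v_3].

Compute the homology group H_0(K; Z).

We work with the vertex ordering v_0 < v_1 < v_2 < v_3 < v_4 < v_5 < v_6. The simplices of K, each written with vertices in increasing order, are:

  0-simplices (7): [v_0], [v_1], [v_2], [v_3], [v_4], [v_5], [v_6]
  1-simplices (18): (18 of them)
  2-simplices (12): (12 of them)

so the chain groups are C_0 ≅ Z^7, C_1 ≅ Z^18, C_2 ≅ Z^12.

The boundary map ∂_1: C_1 → C_0 is given by ∂[p,q] = [q] − [p]. For instance
  ∂[v_0,v_5] = [v_5] − [v_0].
This gives a 7×18 integer matrix of rank 6; reducing to Smith normal form yields diagonal entries (1,1,1,1,1,1).

∂_2: C_2 → C_1 sends each 2-simplex [p,q,r] to [q,r] − [p,r] + [p,q]. For instance
  ∂[v_3,v_5,v_6] = [v_5,v_6] − [v_3,v_6] + [v_3,v_5],
  ∂[v_1,v_4,v_6] = [v_4,v_6] − [v_1,v_6] + [v_1,v_4].
The resulting 18×12 matrix has rank 12, and its Smith normal form has invariant factors (1,1,1,1,1,1,1,1,1,1,1,2).

Now H_k = ker ∂_k / im ∂_{k+1}, so:

  H_0: rank C_0 − rank ∂_1 = 7 − 6 = 1, and the invariant factors of ∂_1 are all 1, so H_0 = Z.

(K is a triangulation of the real projective plane RP^2.)

H_0 = Z.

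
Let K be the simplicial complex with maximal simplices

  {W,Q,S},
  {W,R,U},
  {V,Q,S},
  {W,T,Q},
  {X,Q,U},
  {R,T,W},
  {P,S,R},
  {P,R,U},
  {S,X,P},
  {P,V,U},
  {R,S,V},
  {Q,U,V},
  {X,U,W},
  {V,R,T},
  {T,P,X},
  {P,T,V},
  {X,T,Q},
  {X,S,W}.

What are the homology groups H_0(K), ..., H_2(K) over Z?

Order the vertices as P < Q < R < S < T < U < V < W < X. Listing each simplex with vertices in this order, K has dimension 2 with simplices:

  0-simplices (9): P, Q, R, S, T, U, V, W, X
  1-simplices (27): PR, PS, PT, PU, PV, PX, QS, QT, QU, QV, QW, QX, RS, RT, RU, RV, RW, SV, SW, SX, TV, TW, TX, UV, UW, UX, WX
  2-simplices (18): PRS, PRU, PSX, PTV, PTX, PUV, QSV, QSW, QTW, QTX, QUV, QUX, RSV, RTV, RTW, RUW, SWX, UWX

Hence C_0 ≅ Z^9, C_1 ≅ Z^27, C_2 ≅ Z^18.

∂_1: C_1 → C_0 sends each edge [p,q] (with p < q) to q − p.
The 9×27 boundary matrix has rank 8 and Smith normal form diag(1,1,1,1,1,1,1,1).

Boundary ∂_2: C_2 → C_1 acts by ∂[p,q,r] = [q,r] − [p,r] + [p,q]. For instance
  ∂RTW = TW − RW + RT,
  ∂PTV = TV − PV + PT.
The 27×18 boundary matrix has rank 18 and Smith normal form diag(1,1,1,1,1,1,1,1,1,1,1,1,1,1,1,1,1,2).

Now H_k = ker ∂_k / im ∂_{k+1}, so:

  H_0: rank C_0 − rank ∂_1 = 9 − 8 = 1, and the invariant factors of ∂_1 are all 1, so H_0 ≅ Z.
  H_1: rank ker ∂_1 − rank ∂_2 = (27 − 8) − 18 = 1, and ∂_2 has invariant factor 2 > 1, so H_1 ≅ Z ⊕ Z/2.
  H_2: rank ker ∂_2 − rank ∂_3 = (18 − 18) − 0 = 0, and there is no ∂_3, so H_2 ≅ 0.

As a check, the Euler characteristic is 9 − 27 + 18 = 0, which agrees with 1 − 1 + 0 = 0.
(K is a triangulation of the Klein bottle.)

H_0 ≅ Z,  H_1 ≅ Z ⊕ Z/2,  H_2 = 0.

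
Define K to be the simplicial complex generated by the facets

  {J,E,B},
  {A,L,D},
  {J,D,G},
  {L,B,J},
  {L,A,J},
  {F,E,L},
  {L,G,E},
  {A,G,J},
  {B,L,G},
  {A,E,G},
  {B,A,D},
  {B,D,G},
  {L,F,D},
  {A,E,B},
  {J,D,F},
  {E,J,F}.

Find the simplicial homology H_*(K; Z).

Take the total order A < B < D < E < F < G < J < L on the vertex set. Then K (dimension 2) consists of the simplices:

  0-simplices (8): A, B, D, E, F, G, J, L
  1-simplices (24): AB, AD, AE, AG, AJ, AL, BD, BE, BG, BJ, BL, DF, DG, DJ, DL, EF, EG, EJ, EL, FJ, FL, GJ, GL, JL
  2-simplices (16): ABD, ABE, ADL, AEG, AGJ, AJL, BDG, BEJ, BGL, BJL, DFJ, DFL, DGJ, EFJ, EFL, EGL

Hence C_0 ≅ Z^8, C_1 ≅ Z^24, C_2 ≅ Z^16.

The boundary map ∂_1: C_1 → C_0 sends each edge [p,q] (with p < q) to q − p.
The resulting 8×24 matrix has rank 7, and its Smith normal form has invariant factors (1,1,1,1,1,1,1).

Boundary ∂_2: C_2 → C_1 acts by ∂[p,q,r] = [q,r] − [p,r] + [p,q]. For instance
  ∂ABD = BD − AD + AB,
  ∂AJL = JL − AL + AJ.
This gives a 24×16 integer matrix of rank 15; reducing to Smith normal form yields diagonal entries (1,1,1,1,1,1,1,1,1,1,1,1,1,1,1).

Now H_k = ker ∂_k / im ∂_{k+1}, so:

  H_0: rank C_0 − rank ∂_1 = 8 − 7 = 1, and the invariant factors of ∂_1 are all 1, so H_0 = Z.
  H_1: rank ker ∂_1 − rank ∂_2 = (24 − 7) − 15 = 2, and the invariant factors of ∂_2 are all 1, so H_1 = Z^2.
  H_2: rank ker ∂_2 − rank ∂_3 = (16 − 15) − 0 = 1, and there is no ∂_3, so H_2 = Z.

(K is a triangulation of the torus T^2.)

H_0 ≅ Z,  H_1 ≅ Z^2,  H_2 ≅ Z.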